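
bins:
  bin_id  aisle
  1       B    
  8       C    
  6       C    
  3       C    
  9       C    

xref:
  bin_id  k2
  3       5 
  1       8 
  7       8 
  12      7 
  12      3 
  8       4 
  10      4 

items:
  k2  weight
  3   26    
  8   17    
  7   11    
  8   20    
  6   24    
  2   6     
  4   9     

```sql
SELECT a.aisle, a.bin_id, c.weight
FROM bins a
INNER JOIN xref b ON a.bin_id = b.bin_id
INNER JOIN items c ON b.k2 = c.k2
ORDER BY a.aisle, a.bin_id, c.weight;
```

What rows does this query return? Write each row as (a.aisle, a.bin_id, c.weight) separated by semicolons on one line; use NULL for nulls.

(B, 1, 17); (B, 1, 20); (C, 8, 9)

Joins associate left-to-right: bins INNER JOIN xref on bin_id gives 3 intermediate row(s).
Then INNER JOIN `items c` on k2: keep only rows whose b.k2 appears in c.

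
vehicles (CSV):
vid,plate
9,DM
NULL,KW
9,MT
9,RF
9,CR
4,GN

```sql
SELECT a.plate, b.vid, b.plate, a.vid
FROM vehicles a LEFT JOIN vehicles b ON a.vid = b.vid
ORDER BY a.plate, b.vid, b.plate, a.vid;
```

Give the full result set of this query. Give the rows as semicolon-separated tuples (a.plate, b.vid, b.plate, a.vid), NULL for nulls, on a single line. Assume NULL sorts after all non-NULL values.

(CR, 9, CR, 9); (CR, 9, DM, 9); (CR, 9, MT, 9); (CR, 9, RF, 9); (DM, 9, CR, 9); (DM, 9, DM, 9); (DM, 9, MT, 9); (DM, 9, RF, 9); (GN, 4, GN, 4); (KW, NULL, NULL, NULL); (MT, 9, CR, 9); (MT, 9, DM, 9); (MT, 9, MT, 9); (MT, 9, RF, 9); (RF, 9, CR, 9); (RF, 9, DM, 9); (RF, 9, MT, 9); (RF, 9, RF, 9)

LEFT JOIN keeps every row from `vehicles a`; unmatched rows get NULL for `vehicles b`'s columns.
Matching on a.vid = b.vid. A NULL in a compared column never satisfies the condition.
- a[0] vid=9 → 4 match(es) in b → 4 row(s).
- a[1] vid=NULL → no match; kept with NULLs on the b side.
- a[2] vid=9 → 4 match(es) in b → 4 row(s).
- a[3] vid=9 → 4 match(es) in b → 4 row(s).
- a[4] vid=9 → 4 match(es) in b → 4 row(s).
- a[5] vid=4 → 1 match(es) in b → 1 row(s).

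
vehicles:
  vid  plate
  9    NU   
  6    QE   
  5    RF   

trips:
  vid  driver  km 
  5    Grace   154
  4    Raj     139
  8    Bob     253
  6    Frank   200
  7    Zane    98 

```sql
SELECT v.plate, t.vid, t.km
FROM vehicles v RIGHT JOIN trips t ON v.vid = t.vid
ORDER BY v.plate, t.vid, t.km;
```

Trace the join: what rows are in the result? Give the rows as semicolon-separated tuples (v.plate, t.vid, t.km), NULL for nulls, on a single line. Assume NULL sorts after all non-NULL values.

RIGHT JOIN keeps every row from `trips`; unmatched rows get NULL for `vehicles`'s columns.
Matching on v.vid = t.vid.
- v[0] vid=9 → no match.
- v[1] vid=6 → 1 match(es) in t → 1 row(s).
- v[2] vid=5 → 1 match(es) in t → 1 row(s).
- 3 row(s) from t found no v partner → padded with NULL.
After projecting and ordering:
v.plate | t.vid | t.km
QE | 6 | 200
RF | 5 | 154
NULL | 4 | 139
NULL | 7 | 98
NULL | 8 | 253

(QE, 6, 200); (RF, 5, 154); (NULL, 4, 139); (NULL, 7, 98); (NULL, 8, 253)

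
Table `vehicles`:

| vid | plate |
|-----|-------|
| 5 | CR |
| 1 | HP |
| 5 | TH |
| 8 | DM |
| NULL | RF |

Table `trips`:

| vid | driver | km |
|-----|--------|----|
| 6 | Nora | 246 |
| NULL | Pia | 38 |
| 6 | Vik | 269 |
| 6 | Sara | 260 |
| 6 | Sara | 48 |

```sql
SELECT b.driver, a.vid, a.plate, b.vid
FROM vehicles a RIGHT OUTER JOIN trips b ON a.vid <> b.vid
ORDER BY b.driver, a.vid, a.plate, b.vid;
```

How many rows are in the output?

17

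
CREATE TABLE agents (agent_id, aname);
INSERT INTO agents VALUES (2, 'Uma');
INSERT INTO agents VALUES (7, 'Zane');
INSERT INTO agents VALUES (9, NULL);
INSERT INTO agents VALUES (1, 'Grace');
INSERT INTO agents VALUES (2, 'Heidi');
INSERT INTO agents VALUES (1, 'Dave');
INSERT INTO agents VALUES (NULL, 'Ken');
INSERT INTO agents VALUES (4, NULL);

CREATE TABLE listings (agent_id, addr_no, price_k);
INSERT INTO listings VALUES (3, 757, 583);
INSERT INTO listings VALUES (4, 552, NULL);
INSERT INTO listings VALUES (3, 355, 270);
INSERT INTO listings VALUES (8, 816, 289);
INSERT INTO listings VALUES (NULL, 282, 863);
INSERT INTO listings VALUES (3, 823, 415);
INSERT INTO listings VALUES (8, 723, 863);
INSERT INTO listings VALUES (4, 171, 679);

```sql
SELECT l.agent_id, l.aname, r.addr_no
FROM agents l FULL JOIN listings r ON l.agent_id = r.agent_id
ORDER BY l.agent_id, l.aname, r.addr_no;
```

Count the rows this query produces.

15

FULL OUTER JOIN keeps every row from both sides; unmatched rows get NULL for the other side's columns.
Matching on l.agent_id = r.agent_id. A NULL in a compared column never satisfies the condition.
- l (agent_id=2) has no partner → padded with NULL.
- l (agent_id=7) has no partner → padded with NULL.
- l (agent_id=9) has no partner → padded with NULL.
- l (agent_id=1) has no partner → padded with NULL.
- l (agent_id=2) has no partner → padded with NULL.
- l (agent_id=1) has no partner → padded with NULL.
- l (agent_id=NULL) has no partner → padded with NULL.
- l (agent_id=4) pairs with 2 row(s) of r.
- 6 r row(s) had no l match → kept, l columns NULL.
Total: 2 matched + 13 padded = 15 rows.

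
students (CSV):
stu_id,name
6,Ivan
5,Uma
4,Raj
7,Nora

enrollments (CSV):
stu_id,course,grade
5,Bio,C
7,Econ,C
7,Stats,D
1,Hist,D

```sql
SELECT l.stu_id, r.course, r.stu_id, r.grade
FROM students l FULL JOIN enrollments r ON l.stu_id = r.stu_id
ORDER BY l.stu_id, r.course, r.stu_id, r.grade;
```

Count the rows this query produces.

6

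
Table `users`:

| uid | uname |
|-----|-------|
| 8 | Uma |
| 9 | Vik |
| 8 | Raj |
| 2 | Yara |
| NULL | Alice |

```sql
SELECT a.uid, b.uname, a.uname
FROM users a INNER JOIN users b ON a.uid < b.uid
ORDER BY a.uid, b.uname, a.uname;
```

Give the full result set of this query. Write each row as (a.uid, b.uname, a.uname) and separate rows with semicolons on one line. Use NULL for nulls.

INNER JOIN keeps only pairs where the ON condition holds.
Matching on a.uid < b.uid. A NULL in a compared column never satisfies the condition.
- uid=8: 1 matching b row(s), so 1 row(s) emitted.
- uid=9: no matching b row, dropped.
- uid=8: 1 matching b row(s), so 1 row(s) emitted.
- uid=2: 3 matching b row(s), so 3 row(s) emitted.
- uid=NULL: no matching b row, dropped.
After projecting and ordering:
a.uid | b.uname | a.uname
2 | Raj | Yara
2 | Uma | Yara
2 | Vik | Yara
8 | Vik | Raj
8 | Vik | Uma

(2, Raj, Yara); (2, Uma, Yara); (2, Vik, Yara); (8, Vik, Raj); (8, Vik, Uma)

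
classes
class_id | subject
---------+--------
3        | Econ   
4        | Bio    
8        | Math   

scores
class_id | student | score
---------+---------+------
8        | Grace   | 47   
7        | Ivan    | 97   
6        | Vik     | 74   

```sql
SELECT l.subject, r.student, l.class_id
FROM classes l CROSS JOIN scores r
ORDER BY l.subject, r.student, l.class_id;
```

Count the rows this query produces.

CROSS JOIN pairs every row of `classes` with every row of `scores`: 3 × 3 = 9 rows.

9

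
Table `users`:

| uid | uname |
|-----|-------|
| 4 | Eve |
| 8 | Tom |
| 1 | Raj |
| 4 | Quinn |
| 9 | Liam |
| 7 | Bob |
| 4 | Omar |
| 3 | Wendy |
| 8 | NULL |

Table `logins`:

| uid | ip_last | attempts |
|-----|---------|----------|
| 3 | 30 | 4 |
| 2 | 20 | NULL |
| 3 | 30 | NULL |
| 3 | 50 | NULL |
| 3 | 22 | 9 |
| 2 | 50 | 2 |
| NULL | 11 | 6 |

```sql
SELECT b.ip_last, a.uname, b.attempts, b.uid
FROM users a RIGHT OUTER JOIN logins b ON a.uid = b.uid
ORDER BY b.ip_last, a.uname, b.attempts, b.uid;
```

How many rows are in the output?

RIGHT JOIN keeps every row from `logins`; unmatched rows get NULL for `users`'s columns.
Matching on a.uid = b.uid. A NULL in a compared column never satisfies the condition.
Matched pairs: 4; unmatched b rows kept: 3.
Total: 4 matched + 3 padded = 7 rows.

7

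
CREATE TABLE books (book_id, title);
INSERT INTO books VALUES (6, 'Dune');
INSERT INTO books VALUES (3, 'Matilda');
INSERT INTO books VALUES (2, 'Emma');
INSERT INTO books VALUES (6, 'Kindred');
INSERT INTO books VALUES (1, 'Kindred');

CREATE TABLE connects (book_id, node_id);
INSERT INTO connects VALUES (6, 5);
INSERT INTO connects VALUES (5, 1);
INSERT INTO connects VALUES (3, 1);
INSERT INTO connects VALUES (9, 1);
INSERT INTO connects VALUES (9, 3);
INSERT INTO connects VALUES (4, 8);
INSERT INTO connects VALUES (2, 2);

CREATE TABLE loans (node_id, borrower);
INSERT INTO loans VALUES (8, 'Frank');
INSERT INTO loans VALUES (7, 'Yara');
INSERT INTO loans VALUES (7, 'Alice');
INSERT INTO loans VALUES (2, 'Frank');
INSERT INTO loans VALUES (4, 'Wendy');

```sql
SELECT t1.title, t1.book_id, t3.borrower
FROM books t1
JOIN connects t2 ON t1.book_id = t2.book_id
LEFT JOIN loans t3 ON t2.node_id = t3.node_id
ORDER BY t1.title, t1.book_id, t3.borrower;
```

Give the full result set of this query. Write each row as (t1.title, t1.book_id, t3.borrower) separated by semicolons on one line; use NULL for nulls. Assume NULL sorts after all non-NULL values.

Evaluate left to right. First `books t1 INNER JOIN connects t2` on book_id: 4 row(s).
Then LEFT JOIN `loans t3` on node_id: each of those 4 rows is kept; rows whose t2.node_id has no match in t3 get NULL for t3's columns.

(Dune, 6, NULL); (Emma, 2, Frank); (Kindred, 6, NULL); (Matilda, 3, NULL)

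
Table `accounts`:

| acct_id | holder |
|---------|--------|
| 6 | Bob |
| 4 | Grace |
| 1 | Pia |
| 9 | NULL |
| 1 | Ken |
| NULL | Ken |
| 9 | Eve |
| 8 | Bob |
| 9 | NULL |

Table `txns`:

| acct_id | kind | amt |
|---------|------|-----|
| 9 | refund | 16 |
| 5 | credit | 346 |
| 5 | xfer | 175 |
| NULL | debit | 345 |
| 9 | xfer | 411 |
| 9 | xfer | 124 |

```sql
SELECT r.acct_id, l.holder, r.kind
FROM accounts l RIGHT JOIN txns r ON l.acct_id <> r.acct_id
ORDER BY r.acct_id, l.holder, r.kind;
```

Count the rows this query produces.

32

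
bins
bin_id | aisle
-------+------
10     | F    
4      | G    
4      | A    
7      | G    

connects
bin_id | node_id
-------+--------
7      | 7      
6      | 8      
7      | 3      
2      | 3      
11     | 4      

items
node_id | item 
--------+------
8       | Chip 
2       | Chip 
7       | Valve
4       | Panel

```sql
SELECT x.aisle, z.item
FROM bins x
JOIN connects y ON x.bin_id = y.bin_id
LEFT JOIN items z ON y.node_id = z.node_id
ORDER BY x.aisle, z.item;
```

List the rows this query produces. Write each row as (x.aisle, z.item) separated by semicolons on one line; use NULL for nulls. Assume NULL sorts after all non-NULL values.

Evaluate left to right. First `bins x INNER JOIN connects y` on bin_id: 2 row(s).
Then LEFT JOIN `items z` on node_id: each of those 2 rows is kept; rows whose y.node_id has no match in z get NULL for z's columns.

(G, Valve); (G, NULL)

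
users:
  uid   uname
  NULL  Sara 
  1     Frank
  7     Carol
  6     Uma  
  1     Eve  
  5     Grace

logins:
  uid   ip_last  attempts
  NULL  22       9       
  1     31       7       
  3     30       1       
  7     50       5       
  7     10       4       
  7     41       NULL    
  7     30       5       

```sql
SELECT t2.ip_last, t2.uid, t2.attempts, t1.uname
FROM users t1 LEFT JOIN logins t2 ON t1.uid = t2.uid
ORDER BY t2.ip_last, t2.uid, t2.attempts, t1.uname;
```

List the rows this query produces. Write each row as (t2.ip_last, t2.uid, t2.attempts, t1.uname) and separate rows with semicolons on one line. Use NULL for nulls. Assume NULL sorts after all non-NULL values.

(10, 7, 4, Carol); (30, 7, 5, Carol); (31, 1, 7, Eve); (31, 1, 7, Frank); (41, 7, NULL, Carol); (50, 7, 5, Carol); (NULL, NULL, NULL, Grace); (NULL, NULL, NULL, Sara); (NULL, NULL, NULL, Uma)

LEFT JOIN keeps every row from `users`; unmatched rows get NULL for `logins`'s columns.
Matching on t1.uid = t2.uid. A NULL in a compared column never satisfies the condition.
- t1 row (uid=NULL): no match → kept, t2 columns NULL.
- t1 row (uid=1): matches 1 t2 row(s) → 1 output row(s).
- t1 row (uid=7): matches 4 t2 row(s) → 4 output row(s).
- t1 row (uid=6): no match → kept, t2 columns NULL.
- t1 row (uid=1): matches 1 t2 row(s) → 1 output row(s).
- t1 row (uid=5): no match → kept, t2 columns NULL.
After projecting and ordering:
t2.ip_last | t2.uid | t2.attempts | t1.uname
10 | 7 | 4 | Carol
30 | 7 | 5 | Carol
31 | 1 | 7 | Eve
31 | 1 | 7 | Frank
41 | 7 | NULL | Carol
50 | 7 | 5 | Carol
NULL | NULL | NULL | Grace
NULL | NULL | NULL | Sara
NULL | NULL | NULL | Uma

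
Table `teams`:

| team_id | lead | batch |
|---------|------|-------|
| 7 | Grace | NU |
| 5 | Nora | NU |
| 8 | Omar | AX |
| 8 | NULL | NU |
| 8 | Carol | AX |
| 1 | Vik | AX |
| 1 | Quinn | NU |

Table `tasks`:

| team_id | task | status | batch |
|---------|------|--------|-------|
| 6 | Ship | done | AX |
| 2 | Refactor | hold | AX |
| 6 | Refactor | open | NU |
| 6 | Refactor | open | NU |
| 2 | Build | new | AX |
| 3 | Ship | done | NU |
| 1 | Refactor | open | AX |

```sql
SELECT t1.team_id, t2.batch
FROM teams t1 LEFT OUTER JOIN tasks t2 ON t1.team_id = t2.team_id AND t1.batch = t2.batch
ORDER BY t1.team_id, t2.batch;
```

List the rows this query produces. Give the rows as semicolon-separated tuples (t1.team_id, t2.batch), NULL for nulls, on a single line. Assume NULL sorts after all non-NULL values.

(1, AX); (1, NULL); (5, NULL); (7, NULL); (8, NULL); (8, NULL); (8, NULL)

LEFT JOIN keeps every row from `teams`; unmatched rows get NULL for `tasks`'s columns.
Matching on t1.team_id = t2.team_id AND t1.batch = t2.batch.
Matched pairs: 1; unmatched t1 rows kept: 6.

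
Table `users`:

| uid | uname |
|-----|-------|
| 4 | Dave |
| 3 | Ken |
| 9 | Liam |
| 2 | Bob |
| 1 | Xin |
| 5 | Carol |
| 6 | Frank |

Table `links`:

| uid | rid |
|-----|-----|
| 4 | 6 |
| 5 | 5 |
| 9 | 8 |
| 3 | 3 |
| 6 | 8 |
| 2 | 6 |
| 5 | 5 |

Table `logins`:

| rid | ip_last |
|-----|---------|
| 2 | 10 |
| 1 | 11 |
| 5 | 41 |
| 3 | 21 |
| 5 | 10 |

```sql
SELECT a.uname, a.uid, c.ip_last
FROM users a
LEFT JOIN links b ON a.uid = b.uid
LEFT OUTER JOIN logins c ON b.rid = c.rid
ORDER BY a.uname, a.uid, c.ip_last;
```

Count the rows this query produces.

Step 1 — a LEFT JOIN b on uid → 8 row(s).
Then LEFT JOIN `logins c` on rid: each of those 8 rows is kept; rows whose b.rid has no match in c get NULL for c's columns.
Result: 10 row(s).

10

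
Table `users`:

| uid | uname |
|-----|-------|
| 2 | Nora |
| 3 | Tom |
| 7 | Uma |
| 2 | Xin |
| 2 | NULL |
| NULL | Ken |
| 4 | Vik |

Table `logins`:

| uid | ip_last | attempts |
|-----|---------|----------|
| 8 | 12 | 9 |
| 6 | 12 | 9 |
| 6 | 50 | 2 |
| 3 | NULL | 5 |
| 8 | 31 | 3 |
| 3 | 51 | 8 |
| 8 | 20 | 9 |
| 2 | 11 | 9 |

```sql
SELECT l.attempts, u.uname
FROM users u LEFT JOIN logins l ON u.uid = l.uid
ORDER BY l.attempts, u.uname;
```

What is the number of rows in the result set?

LEFT JOIN keeps every row from `users`; unmatched rows get NULL for `logins`'s columns.
Matching on u.uid = l.uid. A NULL in a compared column never satisfies the condition.
- u row (uid=2): matches 1 l row(s) → 1 output row(s).
- u row (uid=3): matches 2 l row(s) → 2 output row(s).
- u row (uid=7): no match → kept, l columns NULL.
- u row (uid=2): matches 1 l row(s) → 1 output row(s).
- u row (uid=2): matches 1 l row(s) → 1 output row(s).
- u row (uid=NULL): no match → kept, l columns NULL.
- u row (uid=4): no match → kept, l columns NULL.
Total: 5 matched + 3 padded = 8 rows.

8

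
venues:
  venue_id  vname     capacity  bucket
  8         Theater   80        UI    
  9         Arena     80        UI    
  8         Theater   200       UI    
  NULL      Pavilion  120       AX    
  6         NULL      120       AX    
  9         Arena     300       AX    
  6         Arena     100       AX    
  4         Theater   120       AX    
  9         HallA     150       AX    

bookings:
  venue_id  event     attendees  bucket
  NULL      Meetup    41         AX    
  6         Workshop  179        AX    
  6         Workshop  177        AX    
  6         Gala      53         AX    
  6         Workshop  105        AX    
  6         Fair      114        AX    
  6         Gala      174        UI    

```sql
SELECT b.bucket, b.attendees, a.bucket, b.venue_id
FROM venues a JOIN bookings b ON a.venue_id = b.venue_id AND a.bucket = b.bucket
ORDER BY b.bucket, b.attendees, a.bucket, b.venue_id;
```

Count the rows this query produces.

INNER JOIN keeps only pairs where the ON condition holds.
Matching on a.venue_id = b.venue_id AND a.bucket = b.bucket. A NULL in a compared column never satisfies the condition.
- a row (venue_id=8, bucket=UI): no match → dropped.
- a row (venue_id=9, bucket=UI): no match → dropped.
- a row (venue_id=8, bucket=UI): no match → dropped.
- a row (venue_id=NULL, bucket=AX): no match → dropped.
- a row (venue_id=6, bucket=AX): matches 5 b row(s) → 5 output row(s).
- a row (venue_id=9, bucket=AX): no match → dropped.
- a row (venue_id=6, bucket=AX): matches 5 b row(s) → 5 output row(s).
- a row (venue_id=4, bucket=AX): no match → dropped.
- a row (venue_id=9, bucket=AX): no match → dropped.
Total: 10 rows.

10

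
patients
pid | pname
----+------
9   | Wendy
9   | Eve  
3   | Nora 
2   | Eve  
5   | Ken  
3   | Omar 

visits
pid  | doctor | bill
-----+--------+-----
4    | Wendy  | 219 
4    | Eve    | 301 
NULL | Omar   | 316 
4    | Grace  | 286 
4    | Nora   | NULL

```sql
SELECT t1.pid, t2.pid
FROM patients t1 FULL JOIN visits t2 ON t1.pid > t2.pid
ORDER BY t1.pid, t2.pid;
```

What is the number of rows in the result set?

FULL OUTER JOIN keeps every row from both sides; unmatched rows get NULL for the other side's columns.
Matching on t1.pid > t2.pid. A NULL in a compared column never satisfies the condition.
Matched pairs: 12; unmatched t1 rows kept: 3; unmatched t2 rows kept: 1.
Total: 12 matched + 4 padded = 16 rows.

16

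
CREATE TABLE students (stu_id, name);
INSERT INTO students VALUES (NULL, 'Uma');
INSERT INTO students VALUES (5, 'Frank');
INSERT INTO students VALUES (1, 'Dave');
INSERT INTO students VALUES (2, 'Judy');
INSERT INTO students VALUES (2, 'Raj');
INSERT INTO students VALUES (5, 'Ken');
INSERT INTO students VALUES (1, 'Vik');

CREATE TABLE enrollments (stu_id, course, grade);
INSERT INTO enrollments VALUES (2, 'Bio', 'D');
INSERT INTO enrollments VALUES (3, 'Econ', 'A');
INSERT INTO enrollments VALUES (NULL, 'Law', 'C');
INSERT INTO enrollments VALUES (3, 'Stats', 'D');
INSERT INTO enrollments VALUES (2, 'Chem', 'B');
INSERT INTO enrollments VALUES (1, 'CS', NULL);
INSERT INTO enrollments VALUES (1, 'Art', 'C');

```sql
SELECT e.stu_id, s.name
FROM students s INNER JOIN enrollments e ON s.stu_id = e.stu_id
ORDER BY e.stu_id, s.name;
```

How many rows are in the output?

8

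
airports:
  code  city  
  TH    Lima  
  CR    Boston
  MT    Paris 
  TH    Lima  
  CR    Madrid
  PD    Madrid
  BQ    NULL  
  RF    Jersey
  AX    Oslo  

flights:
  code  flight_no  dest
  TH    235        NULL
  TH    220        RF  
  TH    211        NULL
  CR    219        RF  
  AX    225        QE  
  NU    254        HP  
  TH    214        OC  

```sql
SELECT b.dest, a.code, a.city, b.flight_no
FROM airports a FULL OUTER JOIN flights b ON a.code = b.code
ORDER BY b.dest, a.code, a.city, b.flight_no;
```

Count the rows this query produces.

16

FULL OUTER JOIN keeps every row from both sides; unmatched rows get NULL for the other side's columns.
Matching on a.code = b.code.
Matched pairs: 11; unmatched a rows kept: 4; unmatched b rows kept: 1.
Total: 11 matched + 5 padded = 16 rows.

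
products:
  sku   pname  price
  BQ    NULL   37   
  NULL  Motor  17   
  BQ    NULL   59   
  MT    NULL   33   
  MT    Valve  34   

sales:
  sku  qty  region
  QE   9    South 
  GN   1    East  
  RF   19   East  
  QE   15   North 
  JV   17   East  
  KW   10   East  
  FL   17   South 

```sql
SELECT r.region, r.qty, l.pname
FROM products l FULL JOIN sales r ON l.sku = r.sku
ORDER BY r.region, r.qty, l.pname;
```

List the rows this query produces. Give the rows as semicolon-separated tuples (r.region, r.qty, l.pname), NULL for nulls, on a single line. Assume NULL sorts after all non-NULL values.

(East, 1, NULL); (East, 10, NULL); (East, 17, NULL); (East, 19, NULL); (North, 15, NULL); (South, 9, NULL); (South, 17, NULL); (NULL, NULL, Motor); (NULL, NULL, Valve); (NULL, NULL, NULL); (NULL, NULL, NULL); (NULL, NULL, NULL)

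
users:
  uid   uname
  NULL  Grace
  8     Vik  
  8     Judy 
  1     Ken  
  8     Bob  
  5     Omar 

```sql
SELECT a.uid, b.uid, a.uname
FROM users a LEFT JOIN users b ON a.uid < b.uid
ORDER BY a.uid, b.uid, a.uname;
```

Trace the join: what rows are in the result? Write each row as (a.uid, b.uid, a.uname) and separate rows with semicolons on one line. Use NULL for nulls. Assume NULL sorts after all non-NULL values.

(1, 5, Ken); (1, 8, Ken); (1, 8, Ken); (1, 8, Ken); (5, 8, Omar); (5, 8, Omar); (5, 8, Omar); (8, NULL, Bob); (8, NULL, Judy); (8, NULL, Vik); (NULL, NULL, Grace)

LEFT JOIN keeps every row from `users a`; unmatched rows get NULL for `users b`'s columns.
Matching on a.uid < b.uid. A NULL in a compared column never satisfies the condition.
- a row (uid=NULL): no match → kept, b columns NULL.
- a row (uid=8): no match → kept, b columns NULL.
- a row (uid=8): no match → kept, b columns NULL.
- a row (uid=1): matches 4 b row(s) → 4 output row(s).
- a row (uid=8): no match → kept, b columns NULL.
- a row (uid=5): matches 3 b row(s) → 3 output row(s).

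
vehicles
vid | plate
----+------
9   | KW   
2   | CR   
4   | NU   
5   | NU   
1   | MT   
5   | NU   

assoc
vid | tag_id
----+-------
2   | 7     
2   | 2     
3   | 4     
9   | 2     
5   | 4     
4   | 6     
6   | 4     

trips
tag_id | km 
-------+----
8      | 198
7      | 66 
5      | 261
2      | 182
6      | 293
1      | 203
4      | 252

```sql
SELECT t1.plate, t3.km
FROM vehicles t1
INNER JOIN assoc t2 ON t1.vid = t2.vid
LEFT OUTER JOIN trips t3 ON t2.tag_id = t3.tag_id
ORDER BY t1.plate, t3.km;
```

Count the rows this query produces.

6

Evaluate left to right. First `vehicles t1 INNER JOIN assoc t2` on vid: 6 row(s).
Then LEFT JOIN `trips t3` on tag_id: each of those 6 rows is kept; rows whose t2.tag_id has no match in t3 get NULL for t3's columns.
Result: 6 row(s).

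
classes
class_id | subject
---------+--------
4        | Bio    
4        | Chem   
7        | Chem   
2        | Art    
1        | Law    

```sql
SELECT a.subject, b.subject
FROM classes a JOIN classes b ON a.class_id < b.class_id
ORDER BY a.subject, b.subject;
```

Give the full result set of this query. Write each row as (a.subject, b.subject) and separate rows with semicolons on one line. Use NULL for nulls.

INNER JOIN keeps only pairs where the ON condition holds.
Matching on a.class_id < b.class_id.
Matched pairs: 9.

(Art, Bio); (Art, Chem); (Art, Chem); (Bio, Chem); (Chem, Chem); (Law, Art); (Law, Bio); (Law, Chem); (Law, Chem)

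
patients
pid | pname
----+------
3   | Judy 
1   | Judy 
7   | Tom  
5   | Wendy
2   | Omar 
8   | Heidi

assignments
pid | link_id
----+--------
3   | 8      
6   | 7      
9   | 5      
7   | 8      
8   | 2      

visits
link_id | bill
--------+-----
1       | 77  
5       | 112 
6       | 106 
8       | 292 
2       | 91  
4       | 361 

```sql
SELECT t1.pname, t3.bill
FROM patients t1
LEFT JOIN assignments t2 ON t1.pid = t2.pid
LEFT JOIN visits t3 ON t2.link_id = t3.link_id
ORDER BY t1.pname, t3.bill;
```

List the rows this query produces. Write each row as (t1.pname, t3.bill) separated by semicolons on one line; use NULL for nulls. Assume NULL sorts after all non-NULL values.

(Heidi, 91); (Judy, 292); (Judy, NULL); (Omar, NULL); (Tom, 292); (Wendy, NULL)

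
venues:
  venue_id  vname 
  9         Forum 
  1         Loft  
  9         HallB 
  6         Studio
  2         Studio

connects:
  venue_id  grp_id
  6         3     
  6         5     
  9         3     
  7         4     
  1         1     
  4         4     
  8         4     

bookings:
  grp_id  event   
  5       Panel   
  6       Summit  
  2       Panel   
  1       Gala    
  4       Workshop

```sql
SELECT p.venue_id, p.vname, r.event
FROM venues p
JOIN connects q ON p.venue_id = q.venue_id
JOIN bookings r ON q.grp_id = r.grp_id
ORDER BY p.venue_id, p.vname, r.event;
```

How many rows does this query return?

Evaluate left to right. First `venues p INNER JOIN connects q` on venue_id: 5 row(s).
Then INNER JOIN `bookings r` on grp_id: keep only rows whose q.grp_id appears in r.
Result: 2 row(s).

2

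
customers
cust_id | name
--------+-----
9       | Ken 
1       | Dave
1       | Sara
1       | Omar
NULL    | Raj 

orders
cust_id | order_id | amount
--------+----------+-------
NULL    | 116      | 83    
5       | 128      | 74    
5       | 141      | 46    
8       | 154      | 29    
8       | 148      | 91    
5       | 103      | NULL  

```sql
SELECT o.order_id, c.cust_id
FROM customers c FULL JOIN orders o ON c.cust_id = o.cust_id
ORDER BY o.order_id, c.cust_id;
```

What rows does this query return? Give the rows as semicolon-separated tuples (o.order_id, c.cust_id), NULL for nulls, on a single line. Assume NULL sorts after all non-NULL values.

(103, NULL); (116, NULL); (128, NULL); (141, NULL); (148, NULL); (154, NULL); (NULL, 1); (NULL, 1); (NULL, 1); (NULL, 9); (NULL, NULL)

FULL OUTER JOIN keeps every row from both sides; unmatched rows get NULL for the other side's columns.
Matching on c.cust_id = o.cust_id. A NULL in a compared column never satisfies the condition.
Matched pairs: 0; unmatched c rows kept: 5; unmatched o rows kept: 6.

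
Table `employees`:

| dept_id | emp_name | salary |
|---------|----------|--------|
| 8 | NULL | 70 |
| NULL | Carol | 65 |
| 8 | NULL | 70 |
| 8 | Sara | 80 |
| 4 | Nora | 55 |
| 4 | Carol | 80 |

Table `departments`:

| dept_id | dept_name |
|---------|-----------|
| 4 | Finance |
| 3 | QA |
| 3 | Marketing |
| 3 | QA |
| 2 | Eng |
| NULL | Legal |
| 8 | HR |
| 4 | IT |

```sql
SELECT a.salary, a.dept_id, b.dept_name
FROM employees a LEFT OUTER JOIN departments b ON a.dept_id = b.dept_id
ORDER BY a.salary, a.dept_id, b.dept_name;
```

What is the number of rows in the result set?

LEFT JOIN keeps every row from `employees`; unmatched rows get NULL for `departments`'s columns.
Matching on a.dept_id = b.dept_id. A NULL in a compared column never satisfies the condition.
Matched pairs: 7; unmatched a rows kept: 1.
Total: 7 matched + 1 padded = 8 rows.

8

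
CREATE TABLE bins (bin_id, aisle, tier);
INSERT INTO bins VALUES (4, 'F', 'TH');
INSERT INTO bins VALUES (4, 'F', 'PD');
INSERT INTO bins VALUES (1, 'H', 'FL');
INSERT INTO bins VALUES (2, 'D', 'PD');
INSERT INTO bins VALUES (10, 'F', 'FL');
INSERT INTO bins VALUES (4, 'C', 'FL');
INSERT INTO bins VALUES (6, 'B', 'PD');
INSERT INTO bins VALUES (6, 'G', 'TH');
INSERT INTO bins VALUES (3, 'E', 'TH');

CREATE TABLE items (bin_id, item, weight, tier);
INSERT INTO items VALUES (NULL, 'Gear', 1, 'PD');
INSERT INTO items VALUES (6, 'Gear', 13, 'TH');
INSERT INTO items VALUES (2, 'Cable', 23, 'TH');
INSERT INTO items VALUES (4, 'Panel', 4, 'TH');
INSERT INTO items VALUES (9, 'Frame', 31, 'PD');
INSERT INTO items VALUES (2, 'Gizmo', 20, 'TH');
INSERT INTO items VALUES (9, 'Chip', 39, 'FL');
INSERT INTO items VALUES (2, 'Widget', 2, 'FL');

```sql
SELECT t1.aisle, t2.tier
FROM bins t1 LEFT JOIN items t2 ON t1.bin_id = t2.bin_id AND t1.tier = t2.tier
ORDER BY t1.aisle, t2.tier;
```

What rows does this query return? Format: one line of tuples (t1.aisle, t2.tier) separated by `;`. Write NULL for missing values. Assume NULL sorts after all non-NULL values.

(B, NULL); (C, NULL); (D, NULL); (E, NULL); (F, TH); (F, NULL); (F, NULL); (G, TH); (H, NULL)

LEFT JOIN keeps every row from `bins`; unmatched rows get NULL for `items`'s columns.
Matching on t1.bin_id = t2.bin_id AND t1.tier = t2.tier. A NULL in a compared column never satisfies the condition.
Matched pairs: 2; unmatched t1 rows kept: 7.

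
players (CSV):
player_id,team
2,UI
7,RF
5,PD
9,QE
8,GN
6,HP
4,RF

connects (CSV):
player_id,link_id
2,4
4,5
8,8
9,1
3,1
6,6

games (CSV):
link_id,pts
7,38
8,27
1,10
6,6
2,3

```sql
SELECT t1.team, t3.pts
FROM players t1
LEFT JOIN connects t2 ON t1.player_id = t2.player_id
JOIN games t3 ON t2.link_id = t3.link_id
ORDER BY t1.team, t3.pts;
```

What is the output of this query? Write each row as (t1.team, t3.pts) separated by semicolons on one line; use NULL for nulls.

(GN, 27); (HP, 6); (QE, 10)

Joins associate left-to-right: players LEFT JOIN connects on player_id gives 7 intermediate row(s).
Then INNER JOIN `games t3` on link_id: keep only rows whose t2.link_id appears in t3.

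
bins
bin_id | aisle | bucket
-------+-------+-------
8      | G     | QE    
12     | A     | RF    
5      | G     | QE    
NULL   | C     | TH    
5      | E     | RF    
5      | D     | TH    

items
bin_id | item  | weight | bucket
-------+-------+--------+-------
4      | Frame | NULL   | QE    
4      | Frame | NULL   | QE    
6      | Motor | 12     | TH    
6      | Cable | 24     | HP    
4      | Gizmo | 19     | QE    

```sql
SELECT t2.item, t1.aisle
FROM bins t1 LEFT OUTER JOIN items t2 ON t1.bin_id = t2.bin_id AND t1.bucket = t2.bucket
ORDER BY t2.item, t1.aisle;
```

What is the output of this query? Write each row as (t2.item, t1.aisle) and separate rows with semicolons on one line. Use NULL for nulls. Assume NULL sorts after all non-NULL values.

LEFT JOIN keeps every row from `bins`; unmatched rows get NULL for `items`'s columns.
Matching on t1.bin_id = t2.bin_id AND t1.bucket = t2.bucket. A NULL in a compared column never satisfies the condition.
- t1 (bin_id=8, bucket=QE) has no partner → padded with NULL.
- t1 (bin_id=12, bucket=RF) has no partner → padded with NULL.
- t1 (bin_id=5, bucket=QE) has no partner → padded with NULL.
- t1 (bin_id=NULL, bucket=TH) has no partner → padded with NULL.
- t1 (bin_id=5, bucket=RF) has no partner → padded with NULL.
- t1 (bin_id=5, bucket=TH) has no partner → padded with NULL.
After projecting and ordering:
t2.item | t1.aisle
NULL | A
NULL | C
NULL | D
NULL | E
NULL | G
NULL | G

(NULL, A); (NULL, C); (NULL, D); (NULL, E); (NULL, G); (NULL, G)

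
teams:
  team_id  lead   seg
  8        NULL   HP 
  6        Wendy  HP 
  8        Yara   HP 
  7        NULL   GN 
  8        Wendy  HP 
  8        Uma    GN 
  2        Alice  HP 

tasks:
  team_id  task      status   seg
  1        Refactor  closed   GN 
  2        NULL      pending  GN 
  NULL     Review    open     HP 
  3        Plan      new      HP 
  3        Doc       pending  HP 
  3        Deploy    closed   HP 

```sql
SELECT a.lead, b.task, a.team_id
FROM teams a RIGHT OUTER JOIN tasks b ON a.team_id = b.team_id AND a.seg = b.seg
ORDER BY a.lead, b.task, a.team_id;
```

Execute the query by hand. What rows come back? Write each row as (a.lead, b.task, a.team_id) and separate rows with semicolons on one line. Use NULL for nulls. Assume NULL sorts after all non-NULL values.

RIGHT JOIN keeps every row from `tasks`; unmatched rows get NULL for `teams`'s columns.
Matching on a.team_id = b.team_id AND a.seg = b.seg. A NULL in a compared column never satisfies the condition.
- a (team_id=8, seg=HP) has no partner in b.
- a (team_id=6, seg=HP) has no partner in b.
- a (team_id=8, seg=HP) has no partner in b.
- a (team_id=7, seg=GN) has no partner in b.
- a (team_id=8, seg=HP) has no partner in b.
- a (team_id=8, seg=GN) has no partner in b.
- a (team_id=2, seg=HP) has no partner in b.
- 6 row(s) from b found no a partner → padded with NULL.
After projecting and ordering:
a.lead | b.task | a.team_id
NULL | Deploy | NULL
NULL | Doc | NULL
NULL | Plan | NULL
NULL | Refactor | NULL
NULL | Review | NULL
NULL | NULL | NULL

(NULL, Deploy, NULL); (NULL, Doc, NULL); (NULL, Plan, NULL); (NULL, Refactor, NULL); (NULL, Review, NULL); (NULL, NULL, NULL)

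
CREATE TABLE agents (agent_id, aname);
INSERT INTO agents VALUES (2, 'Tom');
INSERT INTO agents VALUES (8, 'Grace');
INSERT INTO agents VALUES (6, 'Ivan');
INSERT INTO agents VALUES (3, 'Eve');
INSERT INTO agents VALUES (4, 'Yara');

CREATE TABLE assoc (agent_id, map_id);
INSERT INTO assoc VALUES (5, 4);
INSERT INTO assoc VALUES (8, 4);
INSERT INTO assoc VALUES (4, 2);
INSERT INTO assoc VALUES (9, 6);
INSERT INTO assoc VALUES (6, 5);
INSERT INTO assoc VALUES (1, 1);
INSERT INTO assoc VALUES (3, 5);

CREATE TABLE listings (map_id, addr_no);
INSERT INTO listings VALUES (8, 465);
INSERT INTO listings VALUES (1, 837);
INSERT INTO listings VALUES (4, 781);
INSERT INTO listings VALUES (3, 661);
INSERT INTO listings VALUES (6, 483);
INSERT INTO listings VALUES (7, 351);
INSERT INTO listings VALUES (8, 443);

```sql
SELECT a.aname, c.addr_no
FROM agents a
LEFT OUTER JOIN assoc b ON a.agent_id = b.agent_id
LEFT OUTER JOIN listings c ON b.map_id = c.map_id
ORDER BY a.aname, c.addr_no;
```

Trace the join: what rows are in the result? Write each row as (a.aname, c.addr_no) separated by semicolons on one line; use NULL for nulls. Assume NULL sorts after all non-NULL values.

Evaluate left to right. First `agents a LEFT JOIN assoc b` on agent_id: 5 row(s).
Then LEFT JOIN `listings c` on map_id: each of those 5 rows is kept; rows whose b.map_id has no match in c get NULL for c's columns.

(Eve, NULL); (Grace, 781); (Ivan, NULL); (Tom, NULL); (Yara, NULL)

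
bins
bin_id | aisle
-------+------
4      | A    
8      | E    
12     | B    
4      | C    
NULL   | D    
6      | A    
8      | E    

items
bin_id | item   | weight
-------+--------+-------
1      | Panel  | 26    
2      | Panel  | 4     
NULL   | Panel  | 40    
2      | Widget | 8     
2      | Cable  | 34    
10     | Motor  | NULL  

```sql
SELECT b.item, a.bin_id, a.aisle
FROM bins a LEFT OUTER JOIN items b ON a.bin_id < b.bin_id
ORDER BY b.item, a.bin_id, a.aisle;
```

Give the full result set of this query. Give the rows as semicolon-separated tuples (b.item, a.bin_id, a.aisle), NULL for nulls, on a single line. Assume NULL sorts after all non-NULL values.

LEFT JOIN keeps every row from `bins`; unmatched rows get NULL for `items`'s columns.
Matching on a.bin_id < b.bin_id. A NULL in a compared column never satisfies the condition.
- a (bin_id=4) pairs with 1 row(s) of b.
- a (bin_id=8) pairs with 1 row(s) of b.
- a (bin_id=12) has no partner → padded with NULL.
- a (bin_id=4) pairs with 1 row(s) of b.
- a (bin_id=NULL) has no partner → padded with NULL.
- a (bin_id=6) pairs with 1 row(s) of b.
- a (bin_id=8) pairs with 1 row(s) of b.
After projecting and ordering:
b.item | a.bin_id | a.aisle
Motor | 4 | A
Motor | 4 | C
Motor | 6 | A
Motor | 8 | E
Motor | 8 | E
NULL | 12 | B
NULL | NULL | D

(Motor, 4, A); (Motor, 4, C); (Motor, 6, A); (Motor, 8, E); (Motor, 8, E); (NULL, 12, B); (NULL, NULL, D)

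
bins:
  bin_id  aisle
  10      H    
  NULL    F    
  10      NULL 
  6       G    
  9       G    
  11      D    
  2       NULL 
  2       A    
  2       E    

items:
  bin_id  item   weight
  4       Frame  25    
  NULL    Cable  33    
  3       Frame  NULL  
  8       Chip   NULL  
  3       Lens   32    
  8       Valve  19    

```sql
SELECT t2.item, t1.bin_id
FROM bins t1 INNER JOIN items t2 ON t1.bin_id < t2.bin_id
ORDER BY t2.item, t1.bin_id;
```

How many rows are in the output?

17

INNER JOIN keeps only pairs where the ON condition holds.
Matching on t1.bin_id < t2.bin_id. A NULL in a compared column never satisfies the condition.
Matched pairs: 17.
Total: 17 rows.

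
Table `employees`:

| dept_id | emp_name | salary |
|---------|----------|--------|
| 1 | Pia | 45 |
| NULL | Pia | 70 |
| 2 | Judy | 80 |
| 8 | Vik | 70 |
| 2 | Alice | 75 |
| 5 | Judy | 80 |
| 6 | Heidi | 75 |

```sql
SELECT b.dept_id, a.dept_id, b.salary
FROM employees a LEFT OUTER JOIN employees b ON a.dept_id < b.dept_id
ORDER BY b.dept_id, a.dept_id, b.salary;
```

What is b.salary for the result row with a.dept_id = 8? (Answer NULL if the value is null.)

LEFT JOIN keeps every row from `employees a`; unmatched rows get NULL for `employees b`'s columns.
Matching on a.dept_id < b.dept_id. A NULL in a compared column never satisfies the condition.
Matched pairs: 14; unmatched a rows kept: 2.

NULL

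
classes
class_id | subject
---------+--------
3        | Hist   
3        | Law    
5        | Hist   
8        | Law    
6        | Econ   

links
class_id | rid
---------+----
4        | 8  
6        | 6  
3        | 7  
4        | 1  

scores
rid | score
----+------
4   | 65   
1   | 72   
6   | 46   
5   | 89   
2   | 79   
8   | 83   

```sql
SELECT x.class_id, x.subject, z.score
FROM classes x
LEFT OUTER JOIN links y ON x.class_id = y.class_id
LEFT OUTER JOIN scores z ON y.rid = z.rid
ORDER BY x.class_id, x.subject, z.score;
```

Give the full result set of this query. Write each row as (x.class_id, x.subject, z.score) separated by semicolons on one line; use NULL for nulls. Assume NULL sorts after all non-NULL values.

Evaluate left to right. First `classes x LEFT JOIN links y` on class_id: 5 row(s).
Then LEFT JOIN `scores z` on rid: each of those 5 rows is kept; rows whose y.rid has no match in z get NULL for z's columns.

(3, Hist, NULL); (3, Law, NULL); (5, Hist, NULL); (6, Econ, 46); (8, Law, NULL)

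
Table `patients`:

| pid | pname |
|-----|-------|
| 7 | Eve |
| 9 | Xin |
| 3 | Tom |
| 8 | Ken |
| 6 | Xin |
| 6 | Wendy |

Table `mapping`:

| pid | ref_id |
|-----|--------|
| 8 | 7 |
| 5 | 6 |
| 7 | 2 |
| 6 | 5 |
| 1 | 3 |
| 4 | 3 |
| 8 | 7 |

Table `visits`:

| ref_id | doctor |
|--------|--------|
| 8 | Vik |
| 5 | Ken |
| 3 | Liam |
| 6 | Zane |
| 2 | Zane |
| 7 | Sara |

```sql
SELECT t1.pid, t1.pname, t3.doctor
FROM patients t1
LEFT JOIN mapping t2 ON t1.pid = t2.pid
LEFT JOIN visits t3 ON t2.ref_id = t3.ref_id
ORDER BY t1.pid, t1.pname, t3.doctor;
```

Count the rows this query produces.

Step 1 — t1 LEFT JOIN t2 on pid → 7 row(s).
Then LEFT JOIN `visits t3` on ref_id: each of those 7 rows is kept; rows whose t2.ref_id has no match in t3 get NULL for t3's columns.
Result: 7 row(s).

7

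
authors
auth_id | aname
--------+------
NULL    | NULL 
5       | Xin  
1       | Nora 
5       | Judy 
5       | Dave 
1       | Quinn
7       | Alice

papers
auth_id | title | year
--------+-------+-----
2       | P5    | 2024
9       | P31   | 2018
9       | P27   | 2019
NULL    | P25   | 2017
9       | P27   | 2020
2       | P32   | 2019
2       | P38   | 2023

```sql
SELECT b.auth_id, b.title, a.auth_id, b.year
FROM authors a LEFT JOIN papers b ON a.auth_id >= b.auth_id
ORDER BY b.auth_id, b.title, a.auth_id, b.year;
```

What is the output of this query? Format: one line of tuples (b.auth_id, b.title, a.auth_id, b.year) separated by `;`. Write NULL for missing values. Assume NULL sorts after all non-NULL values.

(2, P32, 5, 2019); (2, P32, 5, 2019); (2, P32, 5, 2019); (2, P32, 7, 2019); (2, P38, 5, 2023); (2, P38, 5, 2023); (2, P38, 5, 2023); (2, P38, 7, 2023); (2, P5, 5, 2024); (2, P5, 5, 2024); (2, P5, 5, 2024); (2, P5, 7, 2024); (NULL, NULL, 1, NULL); (NULL, NULL, 1, NULL); (NULL, NULL, NULL, NULL)

LEFT JOIN keeps every row from `authors`; unmatched rows get NULL for `papers`'s columns.
Matching on a.auth_id >= b.auth_id. A NULL in a compared column never satisfies the condition.
- a row (auth_id=NULL): no match → kept, b columns NULL.
- a row (auth_id=5): matches 3 b row(s) → 3 output row(s).
- a row (auth_id=1): no match → kept, b columns NULL.
- a row (auth_id=5): matches 3 b row(s) → 3 output row(s).
- a row (auth_id=5): matches 3 b row(s) → 3 output row(s).
- a row (auth_id=1): no match → kept, b columns NULL.
- a row (auth_id=7): matches 3 b row(s) → 3 output row(s).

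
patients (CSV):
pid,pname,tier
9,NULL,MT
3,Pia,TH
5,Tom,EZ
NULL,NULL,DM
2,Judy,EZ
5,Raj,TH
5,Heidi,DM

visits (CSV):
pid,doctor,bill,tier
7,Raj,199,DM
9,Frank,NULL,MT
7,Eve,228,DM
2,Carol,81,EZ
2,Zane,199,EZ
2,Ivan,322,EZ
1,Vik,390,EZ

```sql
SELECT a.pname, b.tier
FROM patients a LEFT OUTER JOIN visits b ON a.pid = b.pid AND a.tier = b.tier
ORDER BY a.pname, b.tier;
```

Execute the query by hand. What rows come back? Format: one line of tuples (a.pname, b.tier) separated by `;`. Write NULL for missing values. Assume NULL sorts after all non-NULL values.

(Heidi, NULL); (Judy, EZ); (Judy, EZ); (Judy, EZ); (Pia, NULL); (Raj, NULL); (Tom, NULL); (NULL, MT); (NULL, NULL)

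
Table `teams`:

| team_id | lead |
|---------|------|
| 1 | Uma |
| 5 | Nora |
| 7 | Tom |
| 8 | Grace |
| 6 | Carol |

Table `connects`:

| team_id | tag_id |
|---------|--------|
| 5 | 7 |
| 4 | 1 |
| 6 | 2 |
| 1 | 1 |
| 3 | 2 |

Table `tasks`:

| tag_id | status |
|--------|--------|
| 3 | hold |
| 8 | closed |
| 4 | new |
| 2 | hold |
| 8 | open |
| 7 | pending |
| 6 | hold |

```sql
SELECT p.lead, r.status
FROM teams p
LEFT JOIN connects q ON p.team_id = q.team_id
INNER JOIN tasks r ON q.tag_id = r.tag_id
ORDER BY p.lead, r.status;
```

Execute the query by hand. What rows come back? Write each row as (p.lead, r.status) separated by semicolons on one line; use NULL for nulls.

(Carol, hold); (Nora, pending)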